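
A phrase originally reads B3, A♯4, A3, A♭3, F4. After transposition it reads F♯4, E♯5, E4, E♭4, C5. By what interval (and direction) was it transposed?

up a perfect fifth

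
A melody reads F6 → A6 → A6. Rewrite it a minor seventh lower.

F6 down a minor seventh is G5.
A6: a seventh down reaches B, and 10 semitones makes it B5.
A minor seventh down from A6 gives B5.

G5 B5 B5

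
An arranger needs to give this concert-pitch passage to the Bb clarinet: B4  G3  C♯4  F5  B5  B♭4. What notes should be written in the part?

The Bb clarinet sounds a major second below written, so the written part must be a major second above concert — transpose each note up.
B4 to C#5
G3 to A3
C#4 to D#4
F5 to G5
B5 to C#6
Bb4 to C5

C#5 A3 D#4 G5 C#6 C5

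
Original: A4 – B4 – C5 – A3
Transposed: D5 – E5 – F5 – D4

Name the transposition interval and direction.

Take the first pair: A4 → D5. A to D spans 4 letter names, so the interval is some kind of fourth.
A4 to D5 is 5 semitones, which makes it a perfect fourth; the second version is higher, so the direction is up.
Checking another pair — A3 → D4 — gives the same interval.

up a perfect fourth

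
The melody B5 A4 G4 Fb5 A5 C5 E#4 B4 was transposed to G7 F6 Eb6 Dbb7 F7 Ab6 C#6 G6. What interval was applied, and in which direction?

up a minor thirteenth

Take the first pair: B5 → G7. B to G spans 13 letter names, so the interval is some kind of thirteenth.
B5 to G7 is 20 semitones, which makes it a minor thirteenth; the second version is higher, so the direction is up.
Checking another pair — B4 → G6 — gives the same interval.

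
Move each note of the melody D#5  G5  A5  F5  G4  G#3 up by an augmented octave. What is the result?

D##6 G#6 A#6 F#6 G#5 G##4

An augmented octave up from D#5 gives D##6.
An augmented octave up from G5 gives G#6.
A5 up an augmented octave is A#6.
F5 up an augmented octave is F#6.
An augmented octave up from G4 gives G#5.
G#3: an octave up reaches G, and 13 semitones makes it G##4.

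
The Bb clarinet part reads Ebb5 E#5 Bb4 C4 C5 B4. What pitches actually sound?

Dbb5 D#5 Ab4 Bb3 Bb4 A4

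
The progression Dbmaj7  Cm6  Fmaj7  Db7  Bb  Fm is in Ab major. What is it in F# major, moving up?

Ab major up to F# major is an augmented sixth; each chord root moves by that interval while the quality stays the same.
Dbmaj7: root Db up an augmented sixth → B, giving Bmaj7.
Cm6: root C up an augmented sixth → A#, giving A#m6.
Fmaj7: root F up an augmented sixth → D#, giving D#maj7.
Db7: root Db up an augmented sixth → B, giving B7.
Bb: root Bb up an augmented sixth → G#, giving G#.
Fm: root F up an augmented sixth → D#, giving D#m.

Bmaj7 A#m6 D#maj7 B7 G# D#m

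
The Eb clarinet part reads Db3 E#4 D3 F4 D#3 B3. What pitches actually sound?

The Eb clarinet sounds a minor third above written, so transpose each written note up a minor third.
Db3 becomes Fb3
E#4 becomes G#4
D3 becomes F3
F4 becomes Ab4
D#3 becomes F#3
B3 becomes D4

Fb3 G#4 F3 Ab4 F#3 D4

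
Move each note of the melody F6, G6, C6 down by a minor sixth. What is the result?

A5 B5 E5

F6 becomes A5
G6 becomes B5
C6 becomes E5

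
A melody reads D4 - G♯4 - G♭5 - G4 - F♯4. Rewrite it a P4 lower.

A3 D#4 Db5 D4 C#4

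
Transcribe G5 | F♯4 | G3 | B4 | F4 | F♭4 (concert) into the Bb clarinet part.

A5 G#4 A3 C#5 G4 Gb4

The Bb clarinet sounds a major second below written, so the written part must be a major second above concert — transpose each note up.
G5 gives A5
F#4 gives G#4
G3 gives A3
B4 gives C#5
F4 gives G4
Fb4 gives Gb4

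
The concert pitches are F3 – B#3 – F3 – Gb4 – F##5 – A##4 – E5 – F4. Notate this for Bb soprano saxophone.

G3 C##4 G3 Ab4 G##5 B##4 F#5 G4

Written C4 sounds as Bb3 on the Bb soprano saxophone, so concert pitches are written a major second up.
F3 gives G3
B#3 gives C##4
F3 gives G3
Gb4 gives Ab4
F##5 gives G##5
A##4 gives B##4
E5 gives F#5
F4 gives G4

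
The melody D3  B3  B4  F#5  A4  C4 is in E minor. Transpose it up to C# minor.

B3 G#4 G#5 D#6 F#5 A4

E minor to C# minor up is a major sixth, so every note moves up by that interval.
D3 becomes B3
B3 becomes G#4
B4 becomes G#5
F#5 becomes D#6
A4 becomes F#5
C4 becomes A4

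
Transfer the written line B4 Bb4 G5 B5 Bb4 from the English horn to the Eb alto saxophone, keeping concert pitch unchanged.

C#5 C5 A5 C#6 C5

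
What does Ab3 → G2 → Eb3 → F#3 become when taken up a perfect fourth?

Db4 C3 Ab3 B3

Ab3 gives Db4
G2 gives C3
Eb3 gives Ab3
F#3 gives B3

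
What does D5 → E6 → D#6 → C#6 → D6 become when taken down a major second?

C5 D6 C#6 B5 C6

A major second down from D5 gives C5.
A major second down from E6 gives D6.
A major second down from D#6 gives C#6.
A major second down from C#6 gives B5.
A major second down from D6 gives C6.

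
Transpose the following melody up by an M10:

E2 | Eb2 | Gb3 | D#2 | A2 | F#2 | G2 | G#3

G#3 G3 Bb4 F##3 C#4 A#3 B3 B#4

E2 to G#3
Eb2 to G3
Gb3 to Bb4
D#2 to F##3
A2 to C#4
F#2 to A#3
G2 to B3
G#3 to B#4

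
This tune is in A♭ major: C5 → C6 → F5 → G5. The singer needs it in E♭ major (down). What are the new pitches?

A♭ major to E♭ major down is a perfect fourth, so every note moves down by that interval.
C5 to G4
C6 to G5
F5 to C5
G5 to D5

G4 G5 C5 D5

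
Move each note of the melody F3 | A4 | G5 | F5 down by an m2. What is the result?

F3 gives E3
A4 gives G#4
G5 gives F#5
F5 gives E5

E3 G#4 F#5 E5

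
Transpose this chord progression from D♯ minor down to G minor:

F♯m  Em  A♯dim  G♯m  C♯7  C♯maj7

Bbm Abm Ddim Cm F7 Fmaj7

D♯ minor down to G minor is an augmented fifth; each chord root moves by that interval while the quality stays the same.
F♯m: root F♯ down an augmented fifth → Bb, giving Bbm.
Em: root E down an augmented fifth → Ab, giving Abm.
A♯dim: root A♯ down an augmented fifth → D, giving Ddim.
G♯m: root G♯ down an augmented fifth → C, giving Cm.
C♯7: root C♯ down an augmented fifth → F, giving F7.
C♯maj7: root C♯ down an augmented fifth → F, giving Fmaj7.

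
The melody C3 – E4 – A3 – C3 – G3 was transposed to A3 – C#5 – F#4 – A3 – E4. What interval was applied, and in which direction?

up a major sixth

Take the first pair: C3 → A3. C to A spans 6 letter names, so the interval is some kind of sixth.
C3 to A3 is 9 semitones, which makes it a major sixth; the second version is higher, so the direction is up.
Checking another pair — G3 → E4 — gives the same interval.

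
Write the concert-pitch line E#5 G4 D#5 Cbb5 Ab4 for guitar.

E#6 G5 D#6 Cbb6 Ab5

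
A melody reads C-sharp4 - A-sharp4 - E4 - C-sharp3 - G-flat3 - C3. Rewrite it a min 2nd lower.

A minor second down from C#4 gives B#3.
A#4 down a minor second is G##4.
A minor second down from E4 gives D#4.
C#3 down a minor second is B#2.
Gb3 down a minor second is F3.
C3: a second down reaches B, and 1 semitone makes it B2.

B#3 G##4 D#4 B#2 F3 B2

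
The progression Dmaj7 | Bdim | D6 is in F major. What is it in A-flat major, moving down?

Fmaj7 Ddim F6

F major down to A-flat major is a major sixth; each chord root moves by that interval while the quality stays the same.
Dmaj7: root D down a major sixth → F, giving Fmaj7.
Bdim: root B down a major sixth → D, giving Ddim.
D6: root D down a major sixth → F, giving F6.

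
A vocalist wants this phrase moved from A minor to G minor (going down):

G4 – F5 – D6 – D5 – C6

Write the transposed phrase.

A minor to G minor down is a major second, so every note moves down by that interval.
G4 to F4
F5 to Eb5
D6 to C6
D5 to C5
C6 to Bb5

F4 Eb5 C6 C5 Bb5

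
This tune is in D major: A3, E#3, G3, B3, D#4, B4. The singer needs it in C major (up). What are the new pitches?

G4 D#4 F4 A4 C#5 A5

From D up to C is a minor seventh; apply that to each pitch.
A3 becomes G4
E#3 becomes D#4
G3 becomes F4
B3 becomes A4
D#4 becomes C#5
B4 becomes A5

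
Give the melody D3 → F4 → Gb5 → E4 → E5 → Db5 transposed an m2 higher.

D3 -> Eb3
F4 -> Gb4
Gb5 -> Abb5
E4 -> F4
E5 -> F5
Db5 -> Ebb5

Eb3 Gb4 Abb5 F4 F5 Ebb5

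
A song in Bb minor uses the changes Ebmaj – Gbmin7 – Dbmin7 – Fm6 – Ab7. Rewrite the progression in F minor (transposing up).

Bbmaj Dbmin7 Abmin7 Cm6 Eb7

Bb minor up to F minor is a perfect fifth; each chord root moves by that interval while the quality stays the same.
Ebmaj: root Eb up a perfect fifth → Bb, giving Bbmaj.
Gbmin7: root Gb up a perfect fifth → Db, giving Dbmin7.
Dbmin7: root Db up a perfect fifth → Ab, giving Abmin7.
Fm6: root F up a perfect fifth → C, giving Cm6.
Ab7: root Ab up a perfect fifth → Eb, giving Eb7.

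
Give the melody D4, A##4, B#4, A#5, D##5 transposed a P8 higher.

D5 A##5 B#5 A#6 D##6

D4: an octave up reaches D, and 12 semitones makes it D5.
A##4: an octave up reaches A, and 12 semitones makes it A##5.
B#4: an octave up reaches B, and 12 semitones makes it B#5.
A perfect octave up from A#5 gives A#6.
D##5: an octave up reaches D, and 12 semitones makes it D##6.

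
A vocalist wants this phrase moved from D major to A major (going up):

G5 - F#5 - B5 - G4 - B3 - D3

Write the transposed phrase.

D6 C#6 F#6 D5 F#4 A3

D major to A major up is a perfect fifth, so every note moves up by that interval.
G5 to D6
F#5 to C#6
B5 to F#6
G4 to D5
B3 to F#4
D3 to A3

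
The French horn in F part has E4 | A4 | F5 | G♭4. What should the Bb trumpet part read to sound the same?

B3 E4 C5 Db4

First find concert pitch: the French horn in F sounds a perfect fifth below written, so E4 A4 F5 G♭4 sounds A3 D4 Bb4 Cb4.
Then write for Bb trumpet: it sounds a major second below written, so the part must be a major second above concert.
A3 → B3
D4 → E4
Bb4 → C5
Cb4 → Db4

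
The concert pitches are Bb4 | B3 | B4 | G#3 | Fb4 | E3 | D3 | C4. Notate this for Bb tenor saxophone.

C6 C#5 C#6 A#4 Gb5 F#4 E4 D5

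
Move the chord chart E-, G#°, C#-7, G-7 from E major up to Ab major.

Ab- C° F-7 Cb-7

E major up to Ab major is a diminished fourth; each chord root moves by that interval while the quality stays the same.
E-: root E up a diminished fourth → Ab, giving Ab-.
G#°: root G# up a diminished fourth → C, giving C°.
C#-7: root C# up a diminished fourth → F, giving F-7.
G-7: root G up a diminished fourth → Cb, giving Cb-7.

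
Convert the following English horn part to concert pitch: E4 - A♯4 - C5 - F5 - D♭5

The English horn sounds a perfect fifth below written, so transpose each written note down a perfect fifth.
E4 to A3
A#4 to D#4
C5 to F4
F5 to Bb4
Db5 to Gb4

A3 D#4 F4 Bb4 Gb4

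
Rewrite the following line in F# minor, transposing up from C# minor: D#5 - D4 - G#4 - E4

C# minor to F# minor up is a perfect fourth, so every note moves up by that interval.
D#5 gives G#5
D4 gives G4
G#4 gives C#5
E4 gives A4

G#5 G4 C#5 A4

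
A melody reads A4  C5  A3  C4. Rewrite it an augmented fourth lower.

A4 -> Eb4
C5 -> Gb4
A3 -> Eb3
C4 -> Gb3

Eb4 Gb4 Eb3 Gb3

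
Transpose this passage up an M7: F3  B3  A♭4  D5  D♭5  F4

A major seventh up from F3 gives E4.
B3 up a major seventh is A#4.
Ab4 up a major seventh is G5.
D5: a seventh up reaches C, and 11 semitones makes it C#6.
Db5 up a major seventh is C6.
A major seventh up from F4 gives E5.

E4 A#4 G5 C#6 C6 E5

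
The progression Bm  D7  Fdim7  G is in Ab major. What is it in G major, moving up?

Ab major up to G major is a major seventh; each chord root moves by that interval while the quality stays the same.
Bm: root B up a major seventh → A#, giving A#m.
D7: root D up a major seventh → C#, giving C#7.
Fdim7: root F up a major seventh → E, giving Edim7.
G: root G up a major seventh → F#, giving F#.

A#m C#7 Edim7 F#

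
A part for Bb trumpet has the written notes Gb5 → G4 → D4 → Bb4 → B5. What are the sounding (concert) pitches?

Fb5 F4 C4 Ab4 A5

Written C4 on the Bb trumpet sounds as Bb3, a major second lower; apply that shift to every note.
Gb5 to Fb5
G4 to F4
D4 to C4
Bb4 to Ab4
B5 to A5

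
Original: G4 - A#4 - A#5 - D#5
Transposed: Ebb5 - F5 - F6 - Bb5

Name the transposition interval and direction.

up a diminished sixth

Take the first pair: G4 → Ebb5. G to E spans 6 letter names, so the interval is some kind of sixth.
G4 to Ebb5 is 7 semitones, which makes it a diminished sixth; the second version is higher, so the direction is up.
Checking another pair — D#5 → Bb5 — gives the same interval.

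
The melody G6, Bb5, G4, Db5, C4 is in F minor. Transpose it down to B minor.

C#6 E5 C#4 G4 F#3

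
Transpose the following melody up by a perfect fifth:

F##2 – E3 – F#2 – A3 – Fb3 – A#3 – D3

F##2 to C##3
E3 to B3
F#2 to C#3
A3 to E4
Fb3 to Cb4
A#3 to E#4
D3 to A3

C##3 B3 C#3 E4 Cb4 E#4 A3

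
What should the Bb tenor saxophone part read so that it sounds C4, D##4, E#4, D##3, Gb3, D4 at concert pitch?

The Bb tenor saxophone sounds a major ninth below written, so the written part must be a major ninth above concert — transpose each note up.
C4 → D5
D##4 → E##5
E#4 → F##5
D##3 → E##4
Gb3 → Ab4
D4 → E5

D5 E##5 F##5 E##4 Ab4 E5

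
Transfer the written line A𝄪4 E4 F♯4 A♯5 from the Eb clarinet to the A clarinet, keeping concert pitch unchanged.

First find concert pitch: the Eb clarinet sounds a minor third above written, so A𝄪4 E4 F♯4 A♯5 sounds C##5 G4 A4 C#6.
Then write for A clarinet: it sounds a minor third below written, so the part must be a minor third above concert.
C##5 → E#5
G4 → Bb4
A4 → C5
C#6 → E6

E#5 Bb4 C5 E6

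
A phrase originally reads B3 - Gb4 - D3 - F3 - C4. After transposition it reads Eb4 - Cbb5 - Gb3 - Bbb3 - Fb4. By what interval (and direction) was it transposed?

From B3 to Eb4 is 4 letter names — a fourth of some quality.
B3 to Eb4 is 4 semitones, which makes it a diminished fourth; the second version is higher, so the direction is up.
Checking another pair — C4 → Fb4 — gives the same interval.

up a diminished fourth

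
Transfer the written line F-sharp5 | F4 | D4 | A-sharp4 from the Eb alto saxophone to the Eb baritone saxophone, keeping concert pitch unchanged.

F#6 F5 D5 A#5

First find concert pitch: the Eb alto saxophone sounds a major sixth below written, so F-sharp5 F4 D4 A-sharp4 sounds A4 Ab3 F3 C#4.
Then write for Eb baritone saxophone: it sounds a major thirteenth below written, so the part must be a major thirteenth above concert.
A4 → F#6
Ab3 → F5
F3 → D5
C#4 → A#5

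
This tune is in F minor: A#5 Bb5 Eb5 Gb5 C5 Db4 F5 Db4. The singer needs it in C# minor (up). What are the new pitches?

E##6 F#6 B5 D6 G#5 A4 C#6 A4

F minor to C# minor up is an augmented fifth, so every note moves up by that interval.
A#5 to E##6
Bb5 to F#6
Eb5 to B5
Gb5 to D6
C5 to G#5
Db4 to A4
F5 to C#6
Db4 to A4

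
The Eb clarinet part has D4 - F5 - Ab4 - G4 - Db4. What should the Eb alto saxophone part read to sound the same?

D5 F6 Ab5 G5 Db5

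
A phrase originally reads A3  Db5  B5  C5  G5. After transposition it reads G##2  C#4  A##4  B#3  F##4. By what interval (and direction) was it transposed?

down a diminished ninth

Take the first pair: A3 → G##2. A to G spans 9 letter names, so the interval is some kind of ninth.
G##2 to A3 is 12 semitones, which makes it a diminished ninth; the second version is lower, so the direction is down.
Checking another pair — G5 → F##4 — gives the same interval.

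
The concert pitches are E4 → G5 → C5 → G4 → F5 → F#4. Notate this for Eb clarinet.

C#4 E5 A4 E4 D5 D#4

The Eb clarinet sounds a minor third above written, so the written part must be a minor third below concert — transpose each note down.
E4 becomes C#4
G5 becomes E5
C5 becomes A4
G4 becomes E4
F5 becomes D5
F#4 becomes D#4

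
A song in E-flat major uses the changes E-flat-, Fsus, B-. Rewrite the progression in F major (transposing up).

E-flat major up to F major is a major second; each chord root moves by that interval while the quality stays the same.
E-flat-: root E-flat up a major second → F, giving F-.
Fsus: root F up a major second → G, giving Gsus.
B-: root B up a major second → C#, giving C#-.

F- Gsus C#-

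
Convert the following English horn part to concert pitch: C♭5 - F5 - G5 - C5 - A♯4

Fb4 Bb4 C5 F4 D#4

Written C4 on the English horn sounds as F3, a perfect fifth lower; apply that shift to every note.
Cb5 gives Fb4
F5 gives Bb4
G5 gives C5
C5 gives F4
A#4 gives D#4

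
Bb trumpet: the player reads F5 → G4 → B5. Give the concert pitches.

Eb5 F4 A5

Written C4 on the Bb trumpet sounds as Bb3, a major second lower; apply that shift to every note.
F5 -> Eb5
G4 -> F4
B5 -> A5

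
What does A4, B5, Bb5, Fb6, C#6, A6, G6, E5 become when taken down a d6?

C##4 D##5 D#5 A5 E##5 C##6 B#5 G##4

A4 gives C##4
B5 gives D##5
Bb5 gives D#5
Fb6 gives A5
C#6 gives E##5
A6 gives C##6
G6 gives B#5
E5 gives G##4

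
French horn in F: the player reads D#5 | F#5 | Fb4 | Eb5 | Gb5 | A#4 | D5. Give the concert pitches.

The French horn in F sounds a perfect fifth below written, so transpose each written note down a perfect fifth.
D#5 → G#4
F#5 → B4
Fb4 → Bbb3
Eb5 → Ab4
Gb5 → Cb5
A#4 → D#4
D5 → G4

G#4 B4 Bbb3 Ab4 Cb5 D#4 G4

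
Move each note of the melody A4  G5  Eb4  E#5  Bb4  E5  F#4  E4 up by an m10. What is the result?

C6 Bb6 Gb5 G#6 Db6 G6 A5 G5

A4 -> C6
G5 -> Bb6
Eb4 -> Gb5
E#5 -> G#6
Bb4 -> Db6
E5 -> G6
F#4 -> A5
E4 -> G5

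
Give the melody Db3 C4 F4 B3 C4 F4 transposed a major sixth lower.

Fb2 Eb3 Ab3 D3 Eb3 Ab3

Db3: a sixth down reaches F, and 9 semitones makes it Fb2.
C4 down a major sixth is Eb3.
F4 down a major sixth is Ab3.
A major sixth down from B3 gives D3.
C4: a sixth down reaches E, and 9 semitones makes it Eb3.
F4: a sixth down reaches A, and 9 semitones makes it Ab3.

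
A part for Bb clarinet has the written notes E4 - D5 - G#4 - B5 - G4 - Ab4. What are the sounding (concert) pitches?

Written C4 on the Bb clarinet sounds as Bb3, a major second lower; apply that shift to every note.
E4 becomes D4
D5 becomes C5
G#4 becomes F#4
B5 becomes A5
G4 becomes F4
Ab4 becomes Gb4

D4 C5 F#4 A5 F4 Gb4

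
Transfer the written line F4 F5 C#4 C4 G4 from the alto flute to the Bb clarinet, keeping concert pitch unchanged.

D4 D5 A#3 A3 E4

First find concert pitch: the alto flute sounds a perfect fourth below written, so F4 F5 C#4 C4 G4 sounds C4 C5 G#3 G3 D4.
Then write for Bb clarinet: it sounds a major second below written, so the part must be a major second above concert.
C4 → D4
C5 → D5
G#3 → A#3
G3 → A3
D4 → E4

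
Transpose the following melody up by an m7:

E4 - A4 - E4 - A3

E4: a seventh up reaches D, and 10 semitones makes it D5.
A4: a seventh up reaches G, and 10 semitones makes it G5.
A minor seventh up from E4 gives D5.
A minor seventh up from A3 gives G4.

D5 G5 D5 G4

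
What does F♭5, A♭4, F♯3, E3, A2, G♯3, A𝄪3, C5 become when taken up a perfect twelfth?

Fb5 up a perfect twelfth is Cb7.
Ab4: a twelfth up reaches E, and 19 semitones makes it Eb6.
F#3: a twelfth up reaches C, and 19 semitones makes it C#5.
A perfect twelfth up from E3 gives B4.
A perfect twelfth up from A2 gives E4.
G#3: a twelfth up reaches D, and 19 semitones makes it D#5.
A##3 up a perfect twelfth is E##5.
A perfect twelfth up from C5 gives G6.

Cb7 Eb6 C#5 B4 E4 D#5 E##5 G6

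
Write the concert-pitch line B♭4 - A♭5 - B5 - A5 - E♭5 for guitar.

Bb5 Ab6 B6 A6 Eb6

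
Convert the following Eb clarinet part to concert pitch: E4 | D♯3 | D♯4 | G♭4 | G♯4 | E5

G4 F#3 F#4 Bbb4 B4 G5

Written C4 on the Eb clarinet sounds as Eb4, a minor third higher; apply that shift to every note.
E4 → G4
D#3 → F#3
D#4 → F#4
Gb4 → Bbb4
G#4 → B4
E5 → G5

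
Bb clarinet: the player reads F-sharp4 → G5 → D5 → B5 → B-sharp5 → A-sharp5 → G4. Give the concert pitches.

E4 F5 C5 A5 A#5 G#5 F4

The Bb clarinet sounds a major second below written, so transpose each written note down a major second.
F#4 becomes E4
G5 becomes F5
D5 becomes C5
B5 becomes A5
B#5 becomes A#5
A#5 becomes G#5
G4 becomes F4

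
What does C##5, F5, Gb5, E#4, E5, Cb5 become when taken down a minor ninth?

B##3 E4 F4 D##3 D#4 Bb3

C##5: a ninth down reaches B, and 13 semitones makes it B##3.
F5: a ninth down reaches E, and 13 semitones makes it E4.
Gb5 down a minor ninth is F4.
A minor ninth down from E#4 gives D##3.
E5 down a minor ninth is D#4.
Cb5 down a minor ninth is Bb3.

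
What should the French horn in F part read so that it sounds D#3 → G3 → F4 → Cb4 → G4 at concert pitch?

Written C4 sounds as F3 on the French horn in F, so concert pitches are written a perfect fifth up.
D#3 to A#3
G3 to D4
F4 to C5
Cb4 to Gb4
G4 to D5

A#3 D4 C5 Gb4 D5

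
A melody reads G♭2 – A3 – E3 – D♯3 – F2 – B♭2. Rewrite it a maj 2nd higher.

Gb2 up a major second is Ab2.
A major second up from A3 gives B3.
E3: a second up reaches F, and 2 semitones makes it F#3.
D#3 up a major second is E#3.
A major second up from F2 gives G2.
A major second up from Bb2 gives C3.

Ab2 B3 F#3 E#3 G2 C3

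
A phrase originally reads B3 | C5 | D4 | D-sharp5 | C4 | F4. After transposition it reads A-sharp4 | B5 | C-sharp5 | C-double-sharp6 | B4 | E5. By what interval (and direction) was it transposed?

up a major seventh

Take the first pair: B3 → A#4. B to A spans 7 letter names, so the interval is some kind of seventh.
B3 to A#4 is 11 semitones, which makes it a major seventh; the second version is higher, so the direction is up.
Checking another pair — F4 → E5 — gives the same interval.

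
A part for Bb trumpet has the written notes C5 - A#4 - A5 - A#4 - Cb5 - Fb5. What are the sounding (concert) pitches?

Written C4 on the Bb trumpet sounds as Bb3, a major second lower; apply that shift to every note.
C5 to Bb4
A#4 to G#4
A5 to G5
A#4 to G#4
Cb5 to Bbb4
Fb5 to Ebb5

Bb4 G#4 G5 G#4 Bbb4 Ebb5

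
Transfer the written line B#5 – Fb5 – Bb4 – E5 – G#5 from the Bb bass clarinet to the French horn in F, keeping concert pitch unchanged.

E#5 Bbb4 Eb4 A4 C#5

First find concert pitch: the Bb bass clarinet sounds a major ninth below written, so B#5 Fb5 Bb4 E5 G#5 sounds A#4 Ebb4 Ab3 D4 F#4.
Then write for French horn in F: it sounds a perfect fifth below written, so the part must be a perfect fifth above concert.
A#4 → E#5
Ebb4 → Bbb4
Ab3 → Eb4
D4 → A4
F#4 → C#5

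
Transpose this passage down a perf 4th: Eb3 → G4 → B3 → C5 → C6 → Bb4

Bb2 D4 F#3 G4 G5 F4

Eb3: a fourth down reaches B, and 5 semitones makes it Bb2.
A perfect fourth down from G4 gives D4.
B3: a fourth down reaches F, and 5 semitones makes it F#3.
A perfect fourth down from C5 gives G4.
C6: a fourth down reaches G, and 5 semitones makes it G5.
Bb4 down a perfect fourth is F4.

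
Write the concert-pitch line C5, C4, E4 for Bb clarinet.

D5 D4 F#4

Written C4 sounds as Bb3 on the Bb clarinet, so concert pitches are written a major second up.
C5 -> D5
C4 -> D4
E4 -> F#4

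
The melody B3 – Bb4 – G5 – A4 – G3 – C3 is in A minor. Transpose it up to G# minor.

A minor to G# minor up is a major seventh, so every note moves up by that interval.
B3 → A#4
Bb4 → A5
G5 → F#6
A4 → G#5
G3 → F#4
C3 → B3

A#4 A5 F#6 G#5 F#4 B3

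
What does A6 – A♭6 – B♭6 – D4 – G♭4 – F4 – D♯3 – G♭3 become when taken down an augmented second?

Gb6 Gbb6 Abb6 Cb4 Fbb4 Ebb4 C3 Fbb3

An augmented second down from A6 gives Gb6.
Ab6: a second down reaches G, and 3 semitones makes it Gbb6.
Bb6 down an augmented second is Abb6.
An augmented second down from D4 gives Cb4.
Gb4: a second down reaches F, and 3 semitones makes it Fbb4.
F4 down an augmented second is Ebb4.
D#3 down an augmented second is C3.
Gb3: a second down reaches F, and 3 semitones makes it Fbb3.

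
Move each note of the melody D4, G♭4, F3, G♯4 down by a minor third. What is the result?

A minor third down from D4 gives B3.
A minor third down from Gb4 gives Eb4.
F3: a third down reaches D, and 3 semitones makes it D3.
A minor third down from G#4 gives E#4.

B3 Eb4 D3 E#4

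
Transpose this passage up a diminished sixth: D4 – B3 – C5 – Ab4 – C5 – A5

Bbb4 Gb4 Abb5 Fbb5 Abb5 Fb6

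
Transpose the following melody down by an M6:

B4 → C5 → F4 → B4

D4 Eb4 Ab3 D4

B4 to D4
C5 to Eb4
F4 to Ab3
B4 to D4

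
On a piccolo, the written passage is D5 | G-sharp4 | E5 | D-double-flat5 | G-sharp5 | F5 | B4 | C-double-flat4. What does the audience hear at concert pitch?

D6 G#5 E6 Dbb6 G#6 F6 B5 Cbb5

The piccolo sounds a perfect octave above written, so transpose each written note up a perfect octave.
D5 -> D6
G#4 -> G#5
E5 -> E6
Dbb5 -> Dbb6
G#5 -> G#6
F5 -> F6
B4 -> B5
Cbb4 -> Cbb5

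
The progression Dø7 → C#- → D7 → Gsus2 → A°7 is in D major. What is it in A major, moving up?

Aø7 G#- A7 Dsus2 E°7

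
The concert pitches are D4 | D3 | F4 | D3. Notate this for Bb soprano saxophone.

The Bb soprano saxophone sounds a major second below written, so the written part must be a major second above concert — transpose each note up.
D4 becomes E4
D3 becomes E3
F4 becomes G4
D3 becomes E3

E4 E3 G4 E3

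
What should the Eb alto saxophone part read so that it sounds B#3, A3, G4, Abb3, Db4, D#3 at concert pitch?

G##4 F#4 E5 Fb4 Bb4 B#3

The Eb alto saxophone sounds a major sixth below written, so the written part must be a major sixth above concert — transpose each note up.
B#3 gives G##4
A3 gives F#4
G4 gives E5
Abb3 gives Fb4
Db4 gives Bb4
D#3 gives B#3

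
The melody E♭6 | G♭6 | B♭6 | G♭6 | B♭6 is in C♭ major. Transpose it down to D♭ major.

F5 Ab5 C6 Ab5 C6

C♭ major to D♭ major down is a minor seventh, so every note moves down by that interval.
Eb6 gives F5
Gb6 gives Ab5
Bb6 gives C6
Gb6 gives Ab5
Bb6 gives C6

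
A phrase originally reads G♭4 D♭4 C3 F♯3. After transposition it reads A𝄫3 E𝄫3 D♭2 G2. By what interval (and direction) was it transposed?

Take the first pair: Gb4 → Abb3. G to A spans 7 letter names, so the interval is some kind of seventh.
Abb3 to Gb4 is 11 semitones, which makes it a major seventh; the second version is lower, so the direction is down.
Checking another pair — F#3 → G2 — gives the same interval.

down a major seventh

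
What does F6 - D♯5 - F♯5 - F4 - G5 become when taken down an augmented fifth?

F6 -> Bbb5
D#5 -> G4
F#5 -> Bb4
F4 -> Bbb3
G5 -> Cb5

Bbb5 G4 Bb4 Bbb3 Cb5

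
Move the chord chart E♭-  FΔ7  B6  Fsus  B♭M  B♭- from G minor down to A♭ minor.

Fb- GbΔ7 C6 Gbsus CbM Cb-

G minor down to A♭ minor is a major seventh; each chord root moves by that interval while the quality stays the same.
E♭-: root E♭ down a major seventh → Fb, giving Fb-.
FΔ7: root F down a major seventh → Gb, giving GbΔ7.
B6: root B down a major seventh → C, giving C6.
Fsus: root F down a major seventh → Gb, giving Gbsus.
B♭M: root B♭ down a major seventh → Cb, giving CbM.
B♭-: root B♭ down a major seventh → Cb, giving Cb-.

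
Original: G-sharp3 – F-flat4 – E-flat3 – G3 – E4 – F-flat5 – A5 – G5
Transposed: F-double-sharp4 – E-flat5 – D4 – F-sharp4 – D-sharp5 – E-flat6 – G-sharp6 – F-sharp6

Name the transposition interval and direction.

From G#3 to F##4 is 7 letter names — a seventh of some quality.
G#3 to F##4 is 11 semitones, which makes it a major seventh; the second version is higher, so the direction is up.
Checking another pair — G5 → F#6 — gives the same interval.

up a major seventh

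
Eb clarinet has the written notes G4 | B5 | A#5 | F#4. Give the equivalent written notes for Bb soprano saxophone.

C5 E6 D#6 B4

First find concert pitch: the Eb clarinet sounds a minor third above written, so G4 B5 A#5 F#4 sounds Bb4 D6 C#6 A4.
Then write for Bb soprano saxophone: it sounds a major second below written, so the part must be a major second above concert.
Bb4 → C5
D6 → E6
C#6 → D#6
A4 → B4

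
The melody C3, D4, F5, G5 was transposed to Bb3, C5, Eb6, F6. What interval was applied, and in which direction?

From C3 to Bb3 is 7 letter names — a seventh of some quality.
C3 to Bb3 is 10 semitones, which makes it a minor seventh; the second version is higher, so the direction is up.
Checking another pair — G5 → F6 — gives the same interval.

up a minor seventh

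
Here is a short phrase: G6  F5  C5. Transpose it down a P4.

D6 C5 G4

G6 becomes D6
F5 becomes C5
C5 becomes G4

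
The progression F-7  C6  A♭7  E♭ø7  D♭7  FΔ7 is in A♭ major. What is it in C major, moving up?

A-7 E6 C7 Gø7 F7 AΔ7

A♭ major up to C major is a major third; each chord root moves by that interval while the quality stays the same.
F-7: root F up a major third → A, giving A-7.
C6: root C up a major third → E, giving E6.
A♭7: root A♭ up a major third → C, giving C7.
E♭ø7: root E♭ up a major third → G, giving Gø7.
D♭7: root D♭ up a major third → F, giving F7.
FΔ7: root F up a major third → A, giving AΔ7.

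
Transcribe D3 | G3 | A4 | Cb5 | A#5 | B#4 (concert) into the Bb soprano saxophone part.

E3 A3 B4 Db5 B#5 C##5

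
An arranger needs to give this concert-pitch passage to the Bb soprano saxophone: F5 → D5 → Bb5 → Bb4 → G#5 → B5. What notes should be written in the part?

G5 E5 C6 C5 A#5 C#6

The Bb soprano saxophone sounds a major second below written, so the written part must be a major second above concert — transpose each note up.
F5 becomes G5
D5 becomes E5
Bb5 becomes C6
Bb4 becomes C5
G#5 becomes A#5
B5 becomes C#6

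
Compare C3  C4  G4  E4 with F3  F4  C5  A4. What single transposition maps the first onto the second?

From C3 to F3 is 4 letter names — a fourth of some quality.
C3 to F3 is 5 semitones, which makes it a perfect fourth; the second version is higher, so the direction is up.
Checking another pair — E4 → A4 — gives the same interval.

up a perfect fourth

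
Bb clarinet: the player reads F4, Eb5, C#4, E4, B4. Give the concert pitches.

Eb4 Db5 B3 D4 A4

Written C4 on the Bb clarinet sounds as Bb3, a major second lower; apply that shift to every note.
F4 → Eb4
Eb5 → Db5
C#4 → B3
E4 → D4
B4 → A4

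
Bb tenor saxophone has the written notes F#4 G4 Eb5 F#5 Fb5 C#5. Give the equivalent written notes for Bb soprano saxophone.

F#3 G3 Eb4 F#4 Fb4 C#4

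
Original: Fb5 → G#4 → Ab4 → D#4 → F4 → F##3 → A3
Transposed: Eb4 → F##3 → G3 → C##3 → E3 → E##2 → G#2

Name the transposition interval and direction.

From Fb5 to Eb4 is 9 letter names — a ninth of some quality.
Eb4 to Fb5 is 13 semitones, which makes it a minor ninth; the second version is lower, so the direction is down.
Checking another pair — A3 → G#2 — gives the same interval.

down a minor ninth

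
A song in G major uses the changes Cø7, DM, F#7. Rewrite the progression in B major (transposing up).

Eø7 F#M A#7

G major up to B major is a major third; each chord root moves by that interval while the quality stays the same.
Cø7: root C up a major third → E, giving Eø7.
DM: root D up a major third → F#, giving F#M.
F#7: root F# up a major third → A#, giving A#7.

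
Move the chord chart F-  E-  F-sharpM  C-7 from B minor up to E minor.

Bb- A- BM F-7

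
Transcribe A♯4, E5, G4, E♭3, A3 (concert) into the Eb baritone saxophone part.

F##6 C#7 E6 C5 F#5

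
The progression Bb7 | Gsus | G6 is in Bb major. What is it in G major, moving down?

Bb major down to G major is a minor third; each chord root moves by that interval while the quality stays the same.
Bb7: root Bb down a minor third → G, giving G7.
Gsus: root G down a minor third → E, giving Esus.
G6: root G down a minor third → E, giving E6.

G7 Esus E6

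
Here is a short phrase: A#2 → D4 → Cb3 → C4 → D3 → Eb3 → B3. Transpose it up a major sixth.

F##3 B4 Ab3 A4 B3 C4 G#4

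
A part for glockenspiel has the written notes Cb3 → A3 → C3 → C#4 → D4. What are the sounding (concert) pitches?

Cb5 A5 C5 C#6 D6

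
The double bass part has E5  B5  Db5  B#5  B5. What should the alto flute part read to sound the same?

First find concert pitch: the double bass sounds a perfect octave below written, so E5 B5 Db5 B#5 B5 sounds E4 B4 Db4 B#4 B4.
Then write for alto flute: it sounds a perfect fourth below written, so the part must be a perfect fourth above concert.
E4 → A4
B4 → E5
Db4 → Gb4
B#4 → E#5
B4 → E5

A4 E5 Gb4 E#5 E5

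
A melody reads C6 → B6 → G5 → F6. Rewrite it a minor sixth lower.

E5 D#6 B4 A5

C6 to E5
B6 to D#6
G5 to B4
F6 to A5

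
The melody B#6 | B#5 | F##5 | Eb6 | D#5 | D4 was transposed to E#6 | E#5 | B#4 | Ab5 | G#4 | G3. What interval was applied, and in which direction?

Take the first pair: B#6 → E#6. B to E spans 5 letter names, so the interval is some kind of fifth.
E#6 to B#6 is 7 semitones, which makes it a perfect fifth; the second version is lower, so the direction is down.
Checking another pair — D4 → G3 — gives the same interval.

down a perfect fifth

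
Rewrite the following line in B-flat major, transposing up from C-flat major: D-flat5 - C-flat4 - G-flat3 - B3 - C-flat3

From C-flat up to B-flat is a major seventh; apply that to each pitch.
Db5 -> C6
Cb4 -> Bb4
Gb3 -> F4
B3 -> A#4
Cb3 -> Bb3

C6 Bb4 F4 A#4 Bb3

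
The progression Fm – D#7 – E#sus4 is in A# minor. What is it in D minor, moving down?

Bbbm G7 Asus4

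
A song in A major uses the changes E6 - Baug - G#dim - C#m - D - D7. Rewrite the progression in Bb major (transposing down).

F6 Caug Adim Dm Eb Eb7

A major down to Bb major is a major seventh; each chord root moves by that interval while the quality stays the same.
E6: root E down a major seventh → F, giving F6.
Baug: root B down a major seventh → C, giving Caug.
G#dim: root G# down a major seventh → A, giving Adim.
C#m: root C# down a major seventh → D, giving Dm.
D: root D down a major seventh → Eb, giving Eb.
D7: root D down a major seventh → Eb, giving Eb7.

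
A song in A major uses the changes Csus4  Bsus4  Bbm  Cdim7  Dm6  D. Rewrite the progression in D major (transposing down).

Fsus4 Esus4 Ebm Fdim7 Gm6 G

A major down to D major is a perfect fifth; each chord root moves by that interval while the quality stays the same.
Csus4: root C down a perfect fifth → F, giving Fsus4.
Bsus4: root B down a perfect fifth → E, giving Esus4.
Bbm: root Bb down a perfect fifth → Eb, giving Ebm.
Cdim7: root C down a perfect fifth → F, giving Fdim7.
Dm6: root D down a perfect fifth → G, giving Gm6.
D: root D down a perfect fifth → G, giving G.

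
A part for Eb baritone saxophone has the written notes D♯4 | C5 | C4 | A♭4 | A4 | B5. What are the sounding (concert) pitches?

F#2 Eb3 Eb2 Cb3 C3 D4

The Eb baritone saxophone sounds a major thirteenth below written, so transpose each written note down a major thirteenth.
D#4 becomes F#2
C5 becomes Eb3
C4 becomes Eb2
Ab4 becomes Cb3
A4 becomes C3
B5 becomes D4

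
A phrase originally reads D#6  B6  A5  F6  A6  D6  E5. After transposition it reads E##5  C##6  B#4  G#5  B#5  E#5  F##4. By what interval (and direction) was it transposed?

down a diminished seventh

Take the first pair: D#6 → E##5. D to E spans 7 letter names, so the interval is some kind of seventh.
E##5 to D#6 is 9 semitones, which makes it a diminished seventh; the second version is lower, so the direction is down.
Checking another pair — E5 → F##4 — gives the same interval.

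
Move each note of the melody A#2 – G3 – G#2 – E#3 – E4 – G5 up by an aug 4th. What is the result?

D##3 C#4 C##3 A##3 A#4 C#6

A#2 up an augmented fourth is D##3.
G3: a fourth up reaches C, and 6 semitones makes it C#4.
An augmented fourth up from G#2 gives C##3.
An augmented fourth up from E#3 gives A##3.
An augmented fourth up from E4 gives A#4.
G5 up an augmented fourth is C#6.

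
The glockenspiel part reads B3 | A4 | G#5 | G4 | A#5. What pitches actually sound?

The glockenspiel sounds a perfect fifteenth above written, so transpose each written note up a perfect fifteenth.
B3 becomes B5
A4 becomes A6
G#5 becomes G#7
G4 becomes G6
A#5 becomes A#7

B5 A6 G#7 G6 A#7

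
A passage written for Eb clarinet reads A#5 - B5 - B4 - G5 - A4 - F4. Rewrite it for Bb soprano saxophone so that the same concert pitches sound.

D#6 E6 E5 C6 D5 Bb4

First find concert pitch: the Eb clarinet sounds a minor third above written, so A#5 B5 B4 G5 A4 F4 sounds C#6 D6 D5 Bb5 C5 Ab4.
Then write for Bb soprano saxophone: it sounds a major second below written, so the part must be a major second above concert.
C#6 → D#6
D6 → E6
D5 → E5
Bb5 → C6
C5 → D5
Ab4 → Bb4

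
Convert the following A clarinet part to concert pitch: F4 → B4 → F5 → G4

The A clarinet sounds a minor third below written, so transpose each written note down a minor third.
F4 gives D4
B4 gives G#4
F5 gives D5
G4 gives E4

D4 G#4 D5 E4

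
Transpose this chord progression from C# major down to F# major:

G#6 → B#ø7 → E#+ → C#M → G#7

C#6 E#ø7 A#+ F#M C#7

C# major down to F# major is a perfect fifth; each chord root moves by that interval while the quality stays the same.
G#6: root G# down a perfect fifth → C#, giving C#6.
B#ø7: root B# down a perfect fifth → E#, giving E#ø7.
E#+: root E# down a perfect fifth → A#, giving A#+.
C#M: root C# down a perfect fifth → F#, giving F#M.
G#7: root G# down a perfect fifth → C#, giving C#7.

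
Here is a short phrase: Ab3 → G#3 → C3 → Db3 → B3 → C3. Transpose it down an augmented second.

Gbb3 F3 Bbb2 Cbb3 Ab3 Bbb2

Ab3 -> Gbb3
G#3 -> F3
C3 -> Bbb2
Db3 -> Cbb3
B3 -> Ab3
C3 -> Bbb2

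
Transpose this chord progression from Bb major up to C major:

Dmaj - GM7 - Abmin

Emaj AM7 Bbmin

Bb major up to C major is a major second; each chord root moves by that interval while the quality stays the same.
Dmaj: root D up a major second → E, giving Emaj.
GM7: root G up a major second → A, giving AM7.
Abmin: root Ab up a major second → Bb, giving Bbmin.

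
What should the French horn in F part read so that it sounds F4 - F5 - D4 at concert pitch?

The French horn in F sounds a perfect fifth below written, so the written part must be a perfect fifth above concert — transpose each note up.
F4 gives C5
F5 gives C6
D4 gives A4

C5 C6 A4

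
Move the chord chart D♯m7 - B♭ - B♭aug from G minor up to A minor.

G minor up to A minor is a major second; each chord root moves by that interval while the quality stays the same.
D♯m7: root D♯ up a major second → E#, giving E#m7.
B♭: root B♭ up a major second → C, giving C.
B♭aug: root B♭ up a major second → C, giving Caug.

E#m7 C Caug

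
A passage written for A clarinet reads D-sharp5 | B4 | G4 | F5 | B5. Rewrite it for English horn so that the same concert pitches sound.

First find concert pitch: the A clarinet sounds a minor third below written, so D-sharp5 B4 G4 F5 B5 sounds B#4 G#4 E4 D5 G#5.
Then write for English horn: it sounds a perfect fifth below written, so the part must be a perfect fifth above concert.
B#4 → F##5
G#4 → D#5
E4 → B4
D5 → A5
G#5 → D#6

F##5 D#5 B4 A5 D#6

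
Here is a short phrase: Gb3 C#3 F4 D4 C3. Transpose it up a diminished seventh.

Gb3 to Fbb4
C#3 to Bb3
F4 to Ebb5
D4 to Cb5
C3 to Bbb3

Fbb4 Bb3 Ebb5 Cb5 Bbb3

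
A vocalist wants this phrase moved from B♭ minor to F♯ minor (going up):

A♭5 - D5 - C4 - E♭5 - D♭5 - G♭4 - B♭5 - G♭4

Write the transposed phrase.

E6 A#5 G#4 B5 A5 D5 F#6 D5

From B♭ up to F♯ is an augmented fifth; apply that to each pitch.
Ab5 becomes E6
D5 becomes A#5
C4 becomes G#4
Eb5 becomes B5
Db5 becomes A5
Gb4 becomes D5
Bb5 becomes F#6
Gb4 becomes D5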